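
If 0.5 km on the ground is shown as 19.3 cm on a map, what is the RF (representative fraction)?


ground = 0.5 km = 50000 cm; RF denominator = ground / map = 50000 / 19.3 ≈ 2591; RF = 1:2591

1:2591


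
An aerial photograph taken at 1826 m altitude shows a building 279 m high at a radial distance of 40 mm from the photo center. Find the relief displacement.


d = h * r / H = 279 * 40 / 1826 = 6.11 mm

6.11 mm


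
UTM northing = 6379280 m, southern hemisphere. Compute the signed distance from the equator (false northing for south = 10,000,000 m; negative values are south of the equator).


For southern: actual = 6379280 - 10000000 = -3620720 m

-3620720 m


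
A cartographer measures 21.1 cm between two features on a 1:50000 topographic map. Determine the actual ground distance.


ground = 21.1 cm * 50000 / 100 = 10550.0 m = 10.55 km

10.55 km


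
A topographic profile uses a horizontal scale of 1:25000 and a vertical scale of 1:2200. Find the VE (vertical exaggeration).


VE = horizontal_scale / vertical_scale = 25000 / 2200 ≈ 11.4

11.4x


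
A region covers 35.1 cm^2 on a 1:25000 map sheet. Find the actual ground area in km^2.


ground_area = 35.1 * (25000/100)^2 = 2193750.0 m^2 = 2.19375 km^2 ≈ 2.194 km^2

2.194 km^2


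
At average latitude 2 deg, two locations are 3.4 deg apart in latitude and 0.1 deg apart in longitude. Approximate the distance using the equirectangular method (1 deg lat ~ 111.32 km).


dlat_km = 3.4 * 111.32 = 378.488
dlon_km = 0.1 * 111.32 * cos(2) ≈ 11.125
dist = sqrt(378.488^2 + 11.125^2) ≈ 378.7 km

378.7 km


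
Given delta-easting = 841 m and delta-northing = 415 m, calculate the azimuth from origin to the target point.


az = atan2(841, 415) = 63.7 deg
adjusted to 0-360: 63.7 degrees

63.7 degrees


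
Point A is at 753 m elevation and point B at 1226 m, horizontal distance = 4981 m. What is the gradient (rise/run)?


gradient = (1226 - 753) / 4981 = 473 / 4981 = 0.095

0.095


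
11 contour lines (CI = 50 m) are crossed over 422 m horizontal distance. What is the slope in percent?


elevation change = 11 * 50 = 550 m
slope = 550 / 422 * 100 = 130.3%

130.3%


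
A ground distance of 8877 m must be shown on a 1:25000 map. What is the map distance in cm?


map_cm = 8877 * 100 / 25000 = 35.508 cm ≈ 35.51 cm

35.51 cm


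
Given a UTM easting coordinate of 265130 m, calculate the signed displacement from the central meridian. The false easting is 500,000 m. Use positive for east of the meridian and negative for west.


displacement = 265130 - 500000 = -234870 m

-234870 m


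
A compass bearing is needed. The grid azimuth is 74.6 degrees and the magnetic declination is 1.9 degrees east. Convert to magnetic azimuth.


magnetic azimuth = grid azimuth - declination (east +ve)
mag_az = 74.6 - 1.9 = 72.7 degrees

72.7 degrees


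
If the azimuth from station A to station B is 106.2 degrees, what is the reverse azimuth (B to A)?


back azimuth = (106.2 + 180) mod 360 = 286.2 degrees

286.2 degrees


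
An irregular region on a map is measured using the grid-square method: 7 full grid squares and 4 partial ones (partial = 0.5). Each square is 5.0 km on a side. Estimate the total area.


effective squares = 7 + 4 * 0.5 = 9.0
area = 9.0 * 25.0 = 225.0 km^2

225.0 km^2


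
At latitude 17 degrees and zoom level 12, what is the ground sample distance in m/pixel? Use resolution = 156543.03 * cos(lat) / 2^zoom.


res = 156543.03 * cos(17) / 2^12 = 156543.03 * 0.95630476 / 4096 = 36.55 m/pixel

36.55 m/pixel


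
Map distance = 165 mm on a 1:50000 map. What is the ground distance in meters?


ground = 165 mm * 50000 / 1000 = 8250.0 m

8250.0 m


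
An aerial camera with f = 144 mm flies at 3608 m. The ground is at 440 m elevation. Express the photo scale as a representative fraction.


scale = f / (H - h) = 144 mm / 3168 m = 144 / 3168000 = 1:22000

1:22000


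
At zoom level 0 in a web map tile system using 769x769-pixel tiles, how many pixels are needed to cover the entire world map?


tiles per axis = 2^0 = 1
total tiles = 1^2 = 1
pixels per axis = 1 * 769 = 769
total pixels = 769^2 = 591361

591361 pixels


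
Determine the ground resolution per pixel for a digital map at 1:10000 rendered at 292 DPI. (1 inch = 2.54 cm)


pixel_cm = 2.54 / 292 ≈ 0.008699 cm
ground = pixel_cm * 10000 / 100 = 2.54 * 10000 / (292 * 100) = 25400 / 29200 ≈ 0.87 m

0.87 m


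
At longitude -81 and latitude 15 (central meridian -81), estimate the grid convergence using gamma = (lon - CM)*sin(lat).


gamma = (-81 - -81) * sin(15) = 0 * 0.258819 = 0.0 degrees

0.0 degrees


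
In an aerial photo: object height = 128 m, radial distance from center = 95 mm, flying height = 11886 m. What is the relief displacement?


d = h * r / H = 128 * 95 / 11886 = 1.02 mm

1.02 mm


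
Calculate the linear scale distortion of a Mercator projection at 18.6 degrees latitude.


SF = 1 / cos(18.6) = 1 / 0.947768 = 1.055

1.055


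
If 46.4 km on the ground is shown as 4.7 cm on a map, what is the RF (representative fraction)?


ground = 46.4 km = 4640000 cm; RF denominator = ground / map = 4640000 / 4.7 ≈ 987234; RF = 1:987234

1:987234


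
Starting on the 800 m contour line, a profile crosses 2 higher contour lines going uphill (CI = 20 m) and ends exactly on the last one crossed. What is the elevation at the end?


elevation = 800 + 2 * 20 = 840 m

840 m


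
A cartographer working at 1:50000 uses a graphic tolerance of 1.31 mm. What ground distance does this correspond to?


ground = 1.31 mm * 50000 / 1000 = 65.5 m

65.5 m


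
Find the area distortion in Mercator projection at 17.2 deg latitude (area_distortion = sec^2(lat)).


area_distortion = 1/cos^2(17.2) = 1.096

1.096


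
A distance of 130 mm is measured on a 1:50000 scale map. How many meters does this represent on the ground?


ground = 130 mm * 50000 / 1000 = 6500.0 m

6500.0 m


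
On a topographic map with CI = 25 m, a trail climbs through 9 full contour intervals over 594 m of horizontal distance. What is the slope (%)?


elevation change = 9 * 25 = 225 m
slope = 225 / 594 * 100 = 37.9%

37.9%


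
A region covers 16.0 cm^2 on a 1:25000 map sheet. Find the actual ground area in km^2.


ground_area = 16.0 * (25000/100)^2 = 1000000.0 m^2 = 1.0 km^2

1.0 km^2


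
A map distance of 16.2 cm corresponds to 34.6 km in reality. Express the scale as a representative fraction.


ground = 34.6 km = 3460000 cm; RF denominator = ground / map = 3460000 / 16.2 ≈ 213580; RF = 1:213580

1:213580


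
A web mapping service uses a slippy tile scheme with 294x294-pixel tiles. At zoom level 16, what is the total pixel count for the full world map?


tiles per axis = 2^16 = 65536
total tiles = 65536^2 = 4294967296
pixels per axis = 65536 * 294 = 19267584
total pixels = 19267584^2 = 371239793197056

371239793197056 pixels


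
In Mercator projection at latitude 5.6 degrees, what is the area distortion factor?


area_distortion = 1/cos^2(5.6) = 1.01

1.01


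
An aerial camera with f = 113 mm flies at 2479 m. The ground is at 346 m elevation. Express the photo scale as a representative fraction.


scale = f / (H - h) = 113 mm / 2133 m = 113 / 2133000 = 1:18876

1:18876


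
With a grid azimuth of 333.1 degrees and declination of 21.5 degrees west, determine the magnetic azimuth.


magnetic azimuth = grid azimuth - declination (east +ve)
mag_az = 333.1 - -21.5 = 354.6 degrees

354.6 degrees


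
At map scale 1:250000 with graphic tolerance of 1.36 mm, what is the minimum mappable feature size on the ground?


ground = 1.36 mm * 250000 / 1000 = 340.0 m

340.0 m


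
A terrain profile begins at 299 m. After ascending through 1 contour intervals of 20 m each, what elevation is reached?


elevation = 299 + 1 * 20 = 319 m

319 m


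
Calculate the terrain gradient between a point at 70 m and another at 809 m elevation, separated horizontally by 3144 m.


gradient = (809 - 70) / 3144 = 739 / 3144 = 0.2351

0.2351


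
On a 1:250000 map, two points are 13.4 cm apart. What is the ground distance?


ground = 13.4 cm * 250000 / 100 = 33500.0 m = 33.5 km

33.5 km


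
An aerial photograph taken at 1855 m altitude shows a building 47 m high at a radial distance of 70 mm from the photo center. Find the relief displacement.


d = h * r / H = 47 * 70 / 1855 = 1.77 mm

1.77 mm


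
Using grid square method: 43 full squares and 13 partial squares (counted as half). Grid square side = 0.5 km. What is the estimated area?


effective squares = 43 + 13 * 0.5 = 49.5
area = 49.5 * 0.25 = 12.375 km^2

12.375 km^2


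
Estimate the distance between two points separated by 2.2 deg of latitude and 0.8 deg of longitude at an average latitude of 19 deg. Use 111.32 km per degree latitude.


dlat_km = 2.2 * 111.32 = 244.904
dlon_km = 0.8 * 111.32 * cos(19) ≈ 84.204
dist = sqrt(244.904^2 + 84.204^2) ≈ 259.0 km

259.0 km


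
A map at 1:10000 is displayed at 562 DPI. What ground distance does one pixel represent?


pixel_cm = 2.54 / 562 ≈ 0.00452 cm
ground = pixel_cm * 10000 / 100 = 2.54 * 10000 / (562 * 100) = 25400 / 56200 ≈ 0.45 m

0.45 m


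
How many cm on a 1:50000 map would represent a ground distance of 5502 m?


map_cm = 5502 * 100 / 50000 = 11.004 cm ≈ 11.0 cm

11.0 cm


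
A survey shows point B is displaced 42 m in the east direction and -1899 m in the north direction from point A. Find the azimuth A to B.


az = atan2(42, -1899) = 178.7 deg
adjusted to 0-360: 178.7 degrees

178.7 degrees


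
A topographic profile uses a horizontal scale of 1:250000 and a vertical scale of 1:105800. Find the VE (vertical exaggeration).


VE = horizontal_scale / vertical_scale = 250000 / 105800 ≈ 2.4

2.4x


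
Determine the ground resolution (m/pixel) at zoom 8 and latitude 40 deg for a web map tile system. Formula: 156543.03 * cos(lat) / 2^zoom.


res = 156543.03 * cos(40) / 2^8 = 156543.03 * 0.76604444 / 256 = 468.43 m/pixel

468.43 m/pixel


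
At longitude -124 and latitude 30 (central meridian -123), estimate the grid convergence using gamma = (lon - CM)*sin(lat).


gamma = (-124 - -123) * sin(30) = -1 * 0.5 = -0.5 degrees

-0.5 degrees


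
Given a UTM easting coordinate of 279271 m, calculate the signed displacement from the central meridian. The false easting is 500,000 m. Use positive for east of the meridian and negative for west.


displacement = 279271 - 500000 = -220729 m

-220729 m


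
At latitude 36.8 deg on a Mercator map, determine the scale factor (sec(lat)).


SF = 1 / cos(36.8) = 1 / 0.800731 = 1.249

1.249


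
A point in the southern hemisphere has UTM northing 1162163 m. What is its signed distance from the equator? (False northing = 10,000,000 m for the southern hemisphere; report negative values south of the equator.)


For southern: actual = 1162163 - 10000000 = -8837837 m

-8837837 m


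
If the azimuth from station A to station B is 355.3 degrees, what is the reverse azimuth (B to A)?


back azimuth = (355.3 + 180) mod 360 = 175.3 degrees

175.3 degrees


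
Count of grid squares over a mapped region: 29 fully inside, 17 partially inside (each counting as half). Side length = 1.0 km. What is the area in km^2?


effective squares = 29 + 17 * 0.5 = 37.5
area = 37.5 * 1.0 = 37.5 km^2

37.5 km^2


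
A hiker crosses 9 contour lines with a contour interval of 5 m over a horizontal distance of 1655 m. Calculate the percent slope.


elevation change = 9 * 5 = 45 m
slope = 45 / 1655 * 100 = 2.7%

2.7%


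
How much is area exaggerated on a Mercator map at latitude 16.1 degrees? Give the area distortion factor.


area_distortion = 1/cos^2(16.1) = 1.083

1.083


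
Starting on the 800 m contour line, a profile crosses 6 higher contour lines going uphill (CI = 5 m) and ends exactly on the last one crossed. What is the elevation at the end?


elevation = 800 + 6 * 5 = 830 m

830 m


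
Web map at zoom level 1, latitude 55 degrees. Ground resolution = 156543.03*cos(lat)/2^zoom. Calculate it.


res = 156543.03 * cos(55) / 2^1 = 156543.03 * 0.57357644 / 2 = 44894.7 m/pixel

44894.7 m/pixel


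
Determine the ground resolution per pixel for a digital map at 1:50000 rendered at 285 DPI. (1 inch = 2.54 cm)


pixel_cm = 2.54 / 285 ≈ 0.008912 cm
ground = pixel_cm * 50000 / 100 = 2.54 * 50000 / (285 * 100) = 127000 / 28500 ≈ 4.46 m

4.46 m


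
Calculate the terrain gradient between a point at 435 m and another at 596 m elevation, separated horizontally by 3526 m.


gradient = (596 - 435) / 3526 = 161 / 3526 = 0.0457

0.0457


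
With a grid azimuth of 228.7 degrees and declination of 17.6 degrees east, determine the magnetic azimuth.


magnetic azimuth = grid azimuth - declination (east +ve)
mag_az = 228.7 - 17.6 = 211.1 degrees

211.1 degrees


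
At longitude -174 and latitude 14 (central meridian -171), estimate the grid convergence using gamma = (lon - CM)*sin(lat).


gamma = (-174 - -171) * sin(14) = -3 * 0.241922 = -0.726 degrees

-0.726 degrees


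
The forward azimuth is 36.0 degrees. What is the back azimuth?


back azimuth = (36.0 + 180) mod 360 = 216.0 degrees

216.0 degrees


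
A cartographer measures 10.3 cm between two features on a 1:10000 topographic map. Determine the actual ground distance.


ground = 10.3 cm * 10000 / 100 = 1030.0 m = 1.03 km

1.03 km


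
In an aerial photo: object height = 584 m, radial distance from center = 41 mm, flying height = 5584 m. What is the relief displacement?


d = h * r / H = 584 * 41 / 5584 = 4.29 mm

4.29 mm


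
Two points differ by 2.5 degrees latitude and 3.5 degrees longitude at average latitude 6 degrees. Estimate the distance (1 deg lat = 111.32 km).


dlat_km = 2.5 * 111.32 = 278.3
dlon_km = 3.5 * 111.32 * cos(6) ≈ 387.486
dist = sqrt(278.3^2 + 387.486^2) ≈ 477.1 km

477.1 km


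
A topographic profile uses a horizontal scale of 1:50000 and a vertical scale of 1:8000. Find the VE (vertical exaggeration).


VE = horizontal_scale / vertical_scale = 50000 / 8000 = 6.25

6.25x


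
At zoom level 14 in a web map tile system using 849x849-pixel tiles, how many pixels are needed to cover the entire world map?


tiles per axis = 2^14 = 16384
total tiles = 16384^2 = 268435456
pixels per axis = 16384 * 849 = 13910016
total pixels = 13910016^2 = 193488545120256

193488545120256 pixels


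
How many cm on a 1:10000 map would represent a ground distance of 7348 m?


map_cm = 7348 * 100 / 10000 = 73.48 cm

73.48 cm


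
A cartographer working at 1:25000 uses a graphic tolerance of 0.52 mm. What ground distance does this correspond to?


ground = 0.52 mm * 25000 / 1000 = 13.0 m

13.0 m


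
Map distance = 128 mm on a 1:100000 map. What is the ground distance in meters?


ground = 128 mm * 100000 / 1000 = 12800.0 m

12800.0 m


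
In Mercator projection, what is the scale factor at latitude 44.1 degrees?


SF = 1 / cos(44.1) = 1 / 0.718126 = 1.393

1.393


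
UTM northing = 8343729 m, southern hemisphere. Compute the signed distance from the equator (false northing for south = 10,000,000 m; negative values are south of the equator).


For southern: actual = 8343729 - 10000000 = -1656271 m

-1656271 m


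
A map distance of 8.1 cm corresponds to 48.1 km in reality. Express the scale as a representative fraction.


ground = 48.1 km = 4810000 cm; RF denominator = ground / map = 4810000 / 8.1 ≈ 593827; RF = 1:593827

1:593827


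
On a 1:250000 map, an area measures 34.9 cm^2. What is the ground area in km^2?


ground_area = 34.9 * (250000/100)^2 = 218125000.0 m^2 = 218.125 km^2

218.125 km^2


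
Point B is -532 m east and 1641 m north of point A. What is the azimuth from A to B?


az = atan2(-532, 1641) = -18.0 deg
adjusted to 0-360: 342.0 degrees

342.0 degrees


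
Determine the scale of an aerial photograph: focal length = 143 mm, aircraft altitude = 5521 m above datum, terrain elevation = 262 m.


scale = f / (H - h) = 143 mm / 5259 m = 143 / 5259000 = 1:36776

1:36776


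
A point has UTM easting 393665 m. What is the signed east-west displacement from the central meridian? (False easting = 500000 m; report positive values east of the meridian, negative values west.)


displacement = 393665 - 500000 = -106335 m

-106335 m


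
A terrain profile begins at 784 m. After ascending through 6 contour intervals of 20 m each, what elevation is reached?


elevation = 784 + 6 * 20 = 904 m

904 m


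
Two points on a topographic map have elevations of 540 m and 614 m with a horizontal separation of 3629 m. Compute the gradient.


gradient = (614 - 540) / 3629 = 74 / 3629 = 0.0204

0.0204


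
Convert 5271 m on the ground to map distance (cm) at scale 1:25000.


map_cm = 5271 * 100 / 25000 = 21.084 cm ≈ 21.08 cm

21.08 cm


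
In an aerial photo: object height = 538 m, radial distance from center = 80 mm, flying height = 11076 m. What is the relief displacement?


d = h * r / H = 538 * 80 / 11076 = 3.89 mm

3.89 mm


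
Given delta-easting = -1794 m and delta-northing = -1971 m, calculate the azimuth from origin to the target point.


az = atan2(-1794, -1971) = -137.7 deg
adjusted to 0-360: 222.3 degrees

222.3 degrees


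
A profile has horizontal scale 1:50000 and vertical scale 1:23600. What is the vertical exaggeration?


VE = horizontal_scale / vertical_scale = 50000 / 23600 ≈ 2.1

2.1x


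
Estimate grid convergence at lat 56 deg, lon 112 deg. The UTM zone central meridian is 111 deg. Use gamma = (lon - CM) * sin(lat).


gamma = (112 - 111) * sin(56) = 1 * 0.829038 = 0.829 degrees

0.829 degrees


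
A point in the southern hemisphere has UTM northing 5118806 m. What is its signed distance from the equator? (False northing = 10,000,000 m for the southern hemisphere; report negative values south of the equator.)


For southern: actual = 5118806 - 10000000 = -4881194 m

-4881194 m


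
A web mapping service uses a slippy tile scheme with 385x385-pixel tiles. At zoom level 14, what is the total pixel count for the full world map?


tiles per axis = 2^14 = 16384
total tiles = 16384^2 = 268435456
pixels per axis = 16384 * 385 = 6307840
total pixels = 6307840^2 = 39788845465600

39788845465600 pixels


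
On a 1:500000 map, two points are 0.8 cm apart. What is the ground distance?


ground = 0.8 cm * 500000 / 100 = 4000.0 m = 4.0 km

4.0 km


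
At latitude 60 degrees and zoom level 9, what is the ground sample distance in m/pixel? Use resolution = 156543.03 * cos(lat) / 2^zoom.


res = 156543.03 * cos(60) / 2^9 = 156543.03 * 0.5 / 512 = 152.87 m/pixel

152.87 m/pixel


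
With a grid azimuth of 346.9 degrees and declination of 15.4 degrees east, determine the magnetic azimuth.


magnetic azimuth = grid azimuth - declination (east +ve)
mag_az = 346.9 - 15.4 = 331.5 degrees

331.5 degrees


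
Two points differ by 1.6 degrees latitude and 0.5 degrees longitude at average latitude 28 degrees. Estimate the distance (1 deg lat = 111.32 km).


dlat_km = 1.6 * 111.32 = 178.112
dlon_km = 0.5 * 111.32 * cos(28) ≈ 49.145
dist = sqrt(178.112^2 + 49.145^2) ≈ 184.8 km

184.8 km


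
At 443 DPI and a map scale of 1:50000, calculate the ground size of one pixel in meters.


pixel_cm = 2.54 / 443 ≈ 0.005734 cm
ground = pixel_cm * 50000 / 100 = 2.54 * 50000 / (443 * 100) = 127000 / 44300 ≈ 2.87 m

2.87 m


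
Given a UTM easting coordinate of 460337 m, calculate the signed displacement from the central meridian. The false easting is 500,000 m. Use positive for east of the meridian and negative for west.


displacement = 460337 - 500000 = -39663 m

-39663 m


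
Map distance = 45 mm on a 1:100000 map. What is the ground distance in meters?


ground = 45 mm * 100000 / 1000 = 4500.0 m

4500.0 m


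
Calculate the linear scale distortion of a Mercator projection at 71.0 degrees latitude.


SF = 1 / cos(71.0) = 1 / 0.325568 = 3.072

3.072


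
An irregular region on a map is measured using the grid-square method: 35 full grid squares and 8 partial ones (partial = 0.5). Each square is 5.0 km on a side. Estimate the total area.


effective squares = 35 + 8 * 0.5 = 39.0
area = 39.0 * 25.0 = 975.0 km^2

975.0 km^2


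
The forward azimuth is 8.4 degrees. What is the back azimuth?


back azimuth = (8.4 + 180) mod 360 = 188.4 degrees

188.4 degrees


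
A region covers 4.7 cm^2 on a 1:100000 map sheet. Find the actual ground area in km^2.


ground_area = 4.7 * (100000/100)^2 = 4700000.0 m^2 = 4.7 km^2

4.7 km^2


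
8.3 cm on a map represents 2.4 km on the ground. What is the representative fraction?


ground = 2.4 km = 240000 cm; RF denominator = ground / map = 240000 / 8.3 ≈ 28916; RF = 1:28916

1:28916


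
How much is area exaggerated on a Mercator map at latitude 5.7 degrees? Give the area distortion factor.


area_distortion = 1/cos^2(5.7) = 1.01

1.01


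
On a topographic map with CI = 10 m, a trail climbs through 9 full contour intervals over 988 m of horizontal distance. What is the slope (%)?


elevation change = 9 * 10 = 90 m
slope = 90 / 988 * 100 = 9.1%

9.1%


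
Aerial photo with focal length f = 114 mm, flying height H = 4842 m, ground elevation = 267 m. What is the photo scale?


scale = f / (H - h) = 114 mm / 4575 m = 114 / 4575000 = 1:40132

1:40132


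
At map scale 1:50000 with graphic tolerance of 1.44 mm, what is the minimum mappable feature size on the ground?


ground = 1.44 mm * 50000 / 1000 = 72.0 m

72.0 m


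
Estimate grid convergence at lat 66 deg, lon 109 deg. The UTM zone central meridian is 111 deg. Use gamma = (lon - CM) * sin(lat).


gamma = (109 - 111) * sin(66) = -2 * 0.913545 = -1.827 degrees

-1.827 degrees


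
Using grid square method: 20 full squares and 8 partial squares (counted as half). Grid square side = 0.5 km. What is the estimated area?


effective squares = 20 + 8 * 0.5 = 24.0
area = 24.0 * 0.25 = 6.0 km^2

6.0 km^2


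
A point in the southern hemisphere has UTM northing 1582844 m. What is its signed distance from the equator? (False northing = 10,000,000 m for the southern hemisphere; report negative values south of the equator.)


For southern: actual = 1582844 - 10000000 = -8417156 m

-8417156 m


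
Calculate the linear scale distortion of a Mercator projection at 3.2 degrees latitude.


SF = 1 / cos(3.2) = 1 / 0.998441 = 1.002

1.002


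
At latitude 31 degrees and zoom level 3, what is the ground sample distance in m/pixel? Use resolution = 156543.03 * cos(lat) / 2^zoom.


res = 156543.03 * cos(31) / 2^3 = 156543.03 * 0.8571673 / 8 = 16772.95 m/pixel

16772.95 m/pixel


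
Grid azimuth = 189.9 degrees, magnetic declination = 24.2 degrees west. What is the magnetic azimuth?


magnetic azimuth = grid azimuth - declination (east +ve)
mag_az = 189.9 - -24.2 = 214.1 degrees

214.1 degrees


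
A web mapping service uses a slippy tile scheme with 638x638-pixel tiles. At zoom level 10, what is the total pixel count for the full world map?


tiles per axis = 2^10 = 1024
total tiles = 1024^2 = 1048576
pixels per axis = 1024 * 638 = 653312
total pixels = 653312^2 = 426816569344

426816569344 pixels


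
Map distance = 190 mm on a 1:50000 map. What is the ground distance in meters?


ground = 190 mm * 50000 / 1000 = 9500.0 m

9500.0 m


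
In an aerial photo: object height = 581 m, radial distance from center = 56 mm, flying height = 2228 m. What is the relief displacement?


d = h * r / H = 581 * 56 / 2228 = 14.6 mm

14.6 mm


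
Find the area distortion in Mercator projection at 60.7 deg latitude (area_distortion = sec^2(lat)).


area_distortion = 1/cos^2(60.7) = 4.175

4.175


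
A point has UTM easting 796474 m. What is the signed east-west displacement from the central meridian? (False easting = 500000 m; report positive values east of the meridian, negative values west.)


displacement = 796474 - 500000 = 296474 m

296474 m


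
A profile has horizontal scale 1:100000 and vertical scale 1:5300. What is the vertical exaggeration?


VE = horizontal_scale / vertical_scale = 100000 / 5300 ≈ 18.9

18.9x


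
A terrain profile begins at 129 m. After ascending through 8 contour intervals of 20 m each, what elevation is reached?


elevation = 129 + 8 * 20 = 289 m

289 m


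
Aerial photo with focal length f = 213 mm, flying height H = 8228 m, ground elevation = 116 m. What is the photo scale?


scale = f / (H - h) = 213 mm / 8112 m = 213 / 8112000 = 1:38085

1:38085


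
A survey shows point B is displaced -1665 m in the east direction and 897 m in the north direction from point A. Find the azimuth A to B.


az = atan2(-1665, 897) = -61.7 deg
adjusted to 0-360: 298.3 degrees

298.3 degrees


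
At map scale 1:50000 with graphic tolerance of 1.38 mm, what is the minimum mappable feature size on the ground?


ground = 1.38 mm * 50000 / 1000 = 69.0 m

69.0 m


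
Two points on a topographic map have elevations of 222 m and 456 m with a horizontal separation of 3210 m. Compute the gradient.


gradient = (456 - 222) / 3210 = 234 / 3210 = 0.0729

0.0729


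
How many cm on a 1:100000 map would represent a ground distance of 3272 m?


map_cm = 3272 * 100 / 100000 = 3.272 cm ≈ 3.27 cm

3.27 cm


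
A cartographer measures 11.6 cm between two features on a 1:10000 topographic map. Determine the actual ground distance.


ground = 11.6 cm * 10000 / 100 = 1160.0 m = 1.16 km

1.16 km


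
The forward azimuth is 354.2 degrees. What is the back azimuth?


back azimuth = (354.2 + 180) mod 360 = 174.2 degrees

174.2 degrees


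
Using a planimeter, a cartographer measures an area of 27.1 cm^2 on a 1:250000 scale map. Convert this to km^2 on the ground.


ground_area = 27.1 * (250000/100)^2 = 169375000.0 m^2 = 169.375 km^2

169.375 km^2


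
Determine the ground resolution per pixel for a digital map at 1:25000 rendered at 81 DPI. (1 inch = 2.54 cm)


pixel_cm = 2.54 / 81 ≈ 0.031358 cm
ground = pixel_cm * 25000 / 100 = 2.54 * 25000 / (81 * 100) = 63500 / 8100 ≈ 7.84 m

7.84 m


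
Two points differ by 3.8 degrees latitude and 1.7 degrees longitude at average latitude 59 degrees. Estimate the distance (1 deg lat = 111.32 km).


dlat_km = 3.8 * 111.32 = 423.016
dlon_km = 1.7 * 111.32 * cos(59) ≈ 97.468
dist = sqrt(423.016^2 + 97.468^2) ≈ 434.1 km

434.1 km


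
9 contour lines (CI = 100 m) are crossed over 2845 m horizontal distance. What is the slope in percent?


elevation change = 9 * 100 = 900 m
slope = 900 / 2845 * 100 = 31.6%

31.6%


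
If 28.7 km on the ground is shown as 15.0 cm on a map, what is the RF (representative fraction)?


ground = 28.7 km = 2870000 cm; RF denominator = ground / map = 2870000 / 15.0 ≈ 191333; RF = 1:191333

1:191333


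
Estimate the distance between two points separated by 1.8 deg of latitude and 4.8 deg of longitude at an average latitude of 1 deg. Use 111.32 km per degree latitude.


dlat_km = 1.8 * 111.32 = 200.376
dlon_km = 4.8 * 111.32 * cos(1) ≈ 534.255
dist = sqrt(200.376^2 + 534.255^2) ≈ 570.6 km

570.6 km


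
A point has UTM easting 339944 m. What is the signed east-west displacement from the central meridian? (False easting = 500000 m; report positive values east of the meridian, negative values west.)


displacement = 339944 - 500000 = -160056 m

-160056 m


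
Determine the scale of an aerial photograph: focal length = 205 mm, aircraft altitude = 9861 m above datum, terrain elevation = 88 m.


scale = f / (H - h) = 205 mm / 9773 m = 205 / 9773000 = 1:47673

1:47673


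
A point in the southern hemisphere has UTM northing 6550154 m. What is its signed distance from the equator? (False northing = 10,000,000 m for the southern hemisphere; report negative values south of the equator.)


For southern: actual = 6550154 - 10000000 = -3449846 m

-3449846 m


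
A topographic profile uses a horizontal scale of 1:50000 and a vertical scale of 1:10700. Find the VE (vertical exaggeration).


VE = horizontal_scale / vertical_scale = 50000 / 10700 ≈ 4.7

4.7x


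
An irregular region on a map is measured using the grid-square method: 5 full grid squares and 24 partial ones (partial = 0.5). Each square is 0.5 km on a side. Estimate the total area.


effective squares = 5 + 24 * 0.5 = 17.0
area = 17.0 * 0.25 = 4.25 km^2

4.25 km^2


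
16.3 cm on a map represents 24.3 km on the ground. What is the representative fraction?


ground = 24.3 km = 2430000 cm; RF denominator = ground / map = 2430000 / 16.3 ≈ 149080; RF = 1:149080

1:149080


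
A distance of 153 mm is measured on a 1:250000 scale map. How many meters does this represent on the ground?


ground = 153 mm * 250000 / 1000 = 38250.0 m

38250.0 m


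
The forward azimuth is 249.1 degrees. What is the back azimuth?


back azimuth = (249.1 + 180) mod 360 = 69.1 degrees

69.1 degrees


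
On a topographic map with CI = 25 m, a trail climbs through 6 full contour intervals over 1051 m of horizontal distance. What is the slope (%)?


elevation change = 6 * 25 = 150 m
slope = 150 / 1051 * 100 = 14.3%

14.3%


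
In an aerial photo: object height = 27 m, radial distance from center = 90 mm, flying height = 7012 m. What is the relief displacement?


d = h * r / H = 27 * 90 / 7012 = 0.35 mm

0.35 mm


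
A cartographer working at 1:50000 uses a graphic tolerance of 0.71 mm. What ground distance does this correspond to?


ground = 0.71 mm * 50000 / 1000 = 35.5 m

35.5 m


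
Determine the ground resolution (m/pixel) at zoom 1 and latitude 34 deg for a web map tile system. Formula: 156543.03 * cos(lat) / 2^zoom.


res = 156543.03 * cos(34) / 2^1 = 156543.03 * 0.82903757 / 2 = 64890.03 m/pixel

64890.03 m/pixel


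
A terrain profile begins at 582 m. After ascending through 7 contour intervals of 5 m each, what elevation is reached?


elevation = 582 + 7 * 5 = 617 m

617 m


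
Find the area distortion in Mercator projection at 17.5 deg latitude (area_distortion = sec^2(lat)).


area_distortion = 1/cos^2(17.5) = 1.099

1.099


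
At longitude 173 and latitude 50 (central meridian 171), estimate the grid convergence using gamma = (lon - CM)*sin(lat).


gamma = (173 - 171) * sin(50) = 2 * 0.766044 = 1.532 degrees

1.532 degrees


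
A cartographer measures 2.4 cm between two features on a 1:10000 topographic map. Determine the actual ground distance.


ground = 2.4 cm * 10000 / 100 = 240.0 m

240.0 m


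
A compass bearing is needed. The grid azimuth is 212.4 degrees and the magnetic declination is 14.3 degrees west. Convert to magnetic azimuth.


magnetic azimuth = grid azimuth - declination (east +ve)
mag_az = 212.4 - -14.3 = 226.7 degrees

226.7 degrees


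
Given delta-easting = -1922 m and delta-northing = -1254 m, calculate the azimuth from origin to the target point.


az = atan2(-1922, -1254) = -123.1 deg
adjusted to 0-360: 236.9 degrees

236.9 degrees


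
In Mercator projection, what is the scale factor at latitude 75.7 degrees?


SF = 1 / cos(75.7) = 1 / 0.246999 = 4.049

4.049


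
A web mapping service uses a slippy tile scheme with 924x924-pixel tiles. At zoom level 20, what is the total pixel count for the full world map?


tiles per axis = 2^20 = 1048576
total tiles = 1048576^2 = 1099511627776
pixels per axis = 1048576 * 924 = 968884224
total pixels = 968884224^2 = 938736639516082176

938736639516082176 pixels


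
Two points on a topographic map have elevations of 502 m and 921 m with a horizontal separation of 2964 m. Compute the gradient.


gradient = (921 - 502) / 2964 = 419 / 2964 = 0.1414

0.1414


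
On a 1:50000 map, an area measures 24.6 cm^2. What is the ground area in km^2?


ground_area = 24.6 * (50000/100)^2 = 6150000.0 m^2 = 6.15 km^2

6.15 km^2


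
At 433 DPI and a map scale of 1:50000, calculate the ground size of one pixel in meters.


pixel_cm = 2.54 / 433 ≈ 0.005866 cm
ground = pixel_cm * 50000 / 100 = 2.54 * 50000 / (433 * 100) = 127000 / 43300 ≈ 2.93 m

2.93 m


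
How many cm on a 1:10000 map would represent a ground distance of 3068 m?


map_cm = 3068 * 100 / 10000 = 30.68 cm

30.68 cm


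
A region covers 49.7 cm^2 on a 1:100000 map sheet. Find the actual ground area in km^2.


ground_area = 49.7 * (100000/100)^2 = 49700000.0 m^2 = 49.7 km^2

49.7 km^2


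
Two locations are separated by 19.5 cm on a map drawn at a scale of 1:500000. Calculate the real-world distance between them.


ground = 19.5 cm * 500000 / 100 = 97500.0 m = 97.5 km

97.5 km


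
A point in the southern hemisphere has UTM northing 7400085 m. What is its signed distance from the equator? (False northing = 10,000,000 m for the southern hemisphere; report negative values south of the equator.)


For southern: actual = 7400085 - 10000000 = -2599915 m

-2599915 m


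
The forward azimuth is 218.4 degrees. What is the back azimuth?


back azimuth = (218.4 + 180) mod 360 = 38.4 degrees

38.4 degrees


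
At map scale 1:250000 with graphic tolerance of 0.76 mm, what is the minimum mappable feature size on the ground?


ground = 0.76 mm * 250000 / 1000 = 190.0 m

190.0 m


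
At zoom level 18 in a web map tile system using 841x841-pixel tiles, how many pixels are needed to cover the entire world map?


tiles per axis = 2^18 = 262144
total tiles = 262144^2 = 68719476736
pixels per axis = 262144 * 841 = 220463104
total pixels = 220463104^2 = 48603980225314816

48603980225314816 pixels


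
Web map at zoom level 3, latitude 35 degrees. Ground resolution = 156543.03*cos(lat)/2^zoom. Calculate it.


res = 156543.03 * cos(35) / 2^3 = 156543.03 * 0.81915204 / 8 = 16029.07 m/pixel

16029.07 m/pixel


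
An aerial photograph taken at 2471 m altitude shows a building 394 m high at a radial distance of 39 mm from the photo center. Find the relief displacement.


d = h * r / H = 394 * 39 / 2471 = 6.22 mm

6.22 mm


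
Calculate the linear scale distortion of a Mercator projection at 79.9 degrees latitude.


SF = 1 / cos(79.9) = 1 / 0.175367 = 5.702

5.702


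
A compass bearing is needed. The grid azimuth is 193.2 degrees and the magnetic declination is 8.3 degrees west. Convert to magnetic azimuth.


magnetic azimuth = grid azimuth - declination (east +ve)
mag_az = 193.2 - -8.3 = 201.5 degrees

201.5 degrees


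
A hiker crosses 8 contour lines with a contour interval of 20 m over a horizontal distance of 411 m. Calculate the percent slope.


elevation change = 8 * 20 = 160 m
slope = 160 / 411 * 100 = 38.9%

38.9%


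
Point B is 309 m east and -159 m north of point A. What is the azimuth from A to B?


az = atan2(309, -159) = 117.2 deg
adjusted to 0-360: 117.2 degrees

117.2 degrees


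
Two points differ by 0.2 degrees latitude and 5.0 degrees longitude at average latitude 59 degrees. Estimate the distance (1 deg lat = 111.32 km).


dlat_km = 0.2 * 111.32 = 22.264
dlon_km = 5.0 * 111.32 * cos(59) ≈ 286.67
dist = sqrt(22.264^2 + 286.67^2) ≈ 287.5 km

287.5 km


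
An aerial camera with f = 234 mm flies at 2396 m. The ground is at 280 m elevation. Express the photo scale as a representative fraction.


scale = f / (H - h) = 234 mm / 2116 m = 234 / 2116000 = 1:9043

1:9043


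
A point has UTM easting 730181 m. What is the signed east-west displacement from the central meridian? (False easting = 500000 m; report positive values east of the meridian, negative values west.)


displacement = 730181 - 500000 = 230181 m

230181 m


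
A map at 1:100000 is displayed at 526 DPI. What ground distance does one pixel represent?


pixel_cm = 2.54 / 526 ≈ 0.004829 cm
ground = pixel_cm * 100000 / 100 = 2.54 * 100000 / (526 * 100) = 254000 / 52600 ≈ 4.83 m

4.83 m


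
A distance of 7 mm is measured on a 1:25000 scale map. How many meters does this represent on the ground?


ground = 7 mm * 25000 / 1000 = 175.0 m

175.0 m


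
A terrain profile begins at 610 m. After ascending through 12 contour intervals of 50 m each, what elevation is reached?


elevation = 610 + 12 * 50 = 1210 m

1210 m


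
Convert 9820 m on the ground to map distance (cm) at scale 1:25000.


map_cm = 9820 * 100 / 25000 = 39.28 cm

39.28 cm


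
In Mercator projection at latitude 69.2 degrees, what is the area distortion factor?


area_distortion = 1/cos^2(69.2) = 7.93

7.93


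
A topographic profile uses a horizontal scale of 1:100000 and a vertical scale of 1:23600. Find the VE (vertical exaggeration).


VE = horizontal_scale / vertical_scale = 100000 / 23600 ≈ 4.2

4.2x


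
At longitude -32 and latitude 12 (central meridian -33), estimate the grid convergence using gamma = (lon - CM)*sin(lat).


gamma = (-32 - -33) * sin(12) = 1 * 0.207912 = 0.208 degrees

0.208 degrees


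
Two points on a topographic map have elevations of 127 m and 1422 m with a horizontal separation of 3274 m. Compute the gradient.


gradient = (1422 - 127) / 3274 = 1295 / 3274 = 0.3955

0.3955


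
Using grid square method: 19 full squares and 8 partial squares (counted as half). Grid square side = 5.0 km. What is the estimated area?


effective squares = 19 + 8 * 0.5 = 23.0
area = 23.0 * 25.0 = 575.0 km^2

575.0 km^2


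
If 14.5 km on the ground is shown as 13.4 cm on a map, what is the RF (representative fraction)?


ground = 14.5 km = 1450000 cm; RF denominator = ground / map = 1450000 / 13.4 ≈ 108209; RF = 1:108209

1:108209


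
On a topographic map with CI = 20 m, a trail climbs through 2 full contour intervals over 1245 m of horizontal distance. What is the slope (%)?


elevation change = 2 * 20 = 40 m
slope = 40 / 1245 * 100 = 3.2%

3.2%


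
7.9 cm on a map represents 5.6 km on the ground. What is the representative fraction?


ground = 5.6 km = 560000 cm; RF denominator = ground / map = 560000 / 7.9 ≈ 70886; RF = 1:70886

1:70886


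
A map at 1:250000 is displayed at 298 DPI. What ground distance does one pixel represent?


pixel_cm = 2.54 / 298 ≈ 0.008523 cm
ground = pixel_cm * 250000 / 100 = 2.54 * 250000 / (298 * 100) = 635000 / 29800 ≈ 21.31 m

21.31 m


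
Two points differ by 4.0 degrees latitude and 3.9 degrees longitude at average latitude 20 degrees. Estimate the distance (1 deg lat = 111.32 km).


dlat_km = 4.0 * 111.32 = 445.28
dlon_km = 3.9 * 111.32 * cos(20) ≈ 407.966
dist = sqrt(445.28^2 + 407.966^2) ≈ 603.9 km

603.9 km


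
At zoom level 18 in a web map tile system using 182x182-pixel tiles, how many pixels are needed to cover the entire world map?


tiles per axis = 2^18 = 262144
total tiles = 262144^2 = 68719476736
pixels per axis = 262144 * 182 = 47710208
total pixels = 47710208^2 = 2276263947403264

2276263947403264 pixels


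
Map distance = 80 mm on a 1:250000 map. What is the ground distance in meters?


ground = 80 mm * 250000 / 1000 = 20000.0 m

20000.0 m


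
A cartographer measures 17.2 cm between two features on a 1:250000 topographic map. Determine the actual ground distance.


ground = 17.2 cm * 250000 / 100 = 43000.0 m = 43.0 km

43.0 km


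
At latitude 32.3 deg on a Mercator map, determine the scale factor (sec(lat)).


SF = 1 / cos(32.3) = 1 / 0.845262 = 1.183

1.183


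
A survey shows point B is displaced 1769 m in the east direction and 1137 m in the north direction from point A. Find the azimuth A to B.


az = atan2(1769, 1137) = 57.3 deg
adjusted to 0-360: 57.3 degrees

57.3 degrees
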